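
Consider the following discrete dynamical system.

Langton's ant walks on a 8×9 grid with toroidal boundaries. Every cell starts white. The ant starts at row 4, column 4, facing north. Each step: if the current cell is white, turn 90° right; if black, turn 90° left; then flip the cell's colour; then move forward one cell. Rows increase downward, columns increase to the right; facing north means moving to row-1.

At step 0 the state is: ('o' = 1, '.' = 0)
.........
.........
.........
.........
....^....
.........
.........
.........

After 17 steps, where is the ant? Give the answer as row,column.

4,3

t=0: .........
.........
.........
.........
....^....
.........
.........
.........
t=1: .........
.........
.........
.........
....o>...
.........
.........
.........
t=2: .........
.........
.........
.........
....oo...
.....v...
.........
.........
t=3: .........
.........
.........
.........
....oo...
....<o...
.........
.........
t=4: .........
.........
.........
.........
....^o...
....oo...
.........
.........
t=5: .........
.........
.........
.........
...<.o...
....oo...
.........
.........
t=6: .........
.........
.........
...^.....
...o.o...
....oo...
.........
.........
t=7: .........
.........
.........
...o>....
...o.o...
....oo...
.........
.........
t=8: .........
.........
.........
...oo....
...ovo...
....oo...
.........
.........
t=9: .........
.........
.........
...oo....
...<oo...
....oo...
.........
.........
t=10: .........
.........
.........
...oo....
....oo...
...voo...
.........
.........
t=11: .........
.........
.........
...oo....
....oo...
..<ooo...
.........
.........
t=12: .........
.........
.........
...oo....
..^.oo...
..oooo...
.........
.........
t=13: .........
.........
.........
...oo....
..o>oo...
..oooo...
.........
.........
t=14: .........
.........
.........
...oo....
..oooo...
..ovoo...
.........
.........
t=15: .........
.........
.........
...oo....
..oooo...
..o.>o...
.........
.........
t=16: .........
.........
.........
...oo....
..oo^o...
..o..o...
.........
.........
t=17: .........
.........
.........
...oo....
..o<.o...
..o..o...
.........
.........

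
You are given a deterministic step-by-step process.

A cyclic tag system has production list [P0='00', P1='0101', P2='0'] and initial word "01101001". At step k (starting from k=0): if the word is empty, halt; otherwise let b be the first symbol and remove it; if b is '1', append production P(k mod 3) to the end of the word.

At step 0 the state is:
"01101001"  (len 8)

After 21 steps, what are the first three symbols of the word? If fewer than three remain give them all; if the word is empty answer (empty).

k=0  "01101001"  (len 8)
k=1  "1101001"  (len 7)
k=2  "1010010101"  (len 10)
k=3  "0100101010"  (len 10)
k=4  "100101010"  (len 9)
k=5  "001010100101"  (len 12)
k=6  "01010100101"  (len 11)
k=7  "1010100101"  (len 10)
k=8  "0101001010101"  (len 13)
k=9  "101001010101"  (len 12)
k=10  "0100101010100"  (len 13)
k=11  "100101010100"  (len 12)
k=12  "001010101000"  (len 12)
k=13  "01010101000"  (len 11)
k=14  "1010101000"  (len 10)
k=15  "0101010000"  (len 10)
k=16  "101010000"  (len 9)
k=17  "010100000101"  (len 12)
k=18  "10100000101"  (len 11)
k=19  "010000010100"  (len 12)
k=20  "10000010100"  (len 11)
k=21  "00000101000"  (len 11)

000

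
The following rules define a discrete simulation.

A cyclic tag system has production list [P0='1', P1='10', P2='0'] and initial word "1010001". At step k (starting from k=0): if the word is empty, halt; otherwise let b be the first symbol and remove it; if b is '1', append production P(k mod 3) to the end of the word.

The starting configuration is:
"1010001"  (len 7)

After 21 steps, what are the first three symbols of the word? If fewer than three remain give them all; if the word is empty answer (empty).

step 0: "1010001"  (len 7)
step 1: "0100011"  (len 7)
step 2: "100011"  (len 6)
step 3: "000110"  (len 6)
step 4: "00110"  (len 5)
step 5: "0110"  (len 4)
step 6: "110"  (len 3)
step 7: "101"  (len 3)
step 8: "0110"  (len 4)
step 9: "110"  (len 3)
step 10: "101"  (len 3)
step 11: "0110"  (len 4)
step 12: "110"  (len 3)
step 13: "101"  (len 3)
step 14: "0110"  (len 4)
step 15: "110"  (len 3)
step 16: "101"  (len 3)
step 17: "0110"  (len 4)
step 18: "110"  (len 3)
step 19: "101"  (len 3)
step 20: "0110"  (len 4)
step 21: "110"  (len 3)

110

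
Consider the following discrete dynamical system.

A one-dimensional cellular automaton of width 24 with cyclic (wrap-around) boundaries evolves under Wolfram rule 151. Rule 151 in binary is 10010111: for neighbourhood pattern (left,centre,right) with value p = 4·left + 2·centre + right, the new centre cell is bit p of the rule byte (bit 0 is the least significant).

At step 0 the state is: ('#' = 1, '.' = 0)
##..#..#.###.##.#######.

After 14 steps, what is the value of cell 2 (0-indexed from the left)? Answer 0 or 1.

1

t=0: ##..#..#.###.##.#######.
t=1: ..######..#......#####..
t=2: ##.####.#########.###.##
t=3: #...##...#######...#...#
t=4: .###..###.#####.#######.
t=5: #.#.##.#...###...#####.#
t=6: ..#....####.#.###.###...
t=7: #######.##..#..#...#.###
t=8: ######....##########..##
t=9: #####.####.########.##.#
t=10: ####...##...######......
t=11: .##.###..###.####.######
t=12: .....#.##.#...##...####.
t=13: ######....####..###.##.#
t=14: #####.####.##.##.#......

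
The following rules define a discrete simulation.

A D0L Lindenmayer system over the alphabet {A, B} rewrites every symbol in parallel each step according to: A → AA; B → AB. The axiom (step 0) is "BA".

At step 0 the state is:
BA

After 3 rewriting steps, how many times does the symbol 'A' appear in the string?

[0] BA
[1] ABAA
[2] AAABAAAA
[3] AAAAAAABAAAAAAAA

15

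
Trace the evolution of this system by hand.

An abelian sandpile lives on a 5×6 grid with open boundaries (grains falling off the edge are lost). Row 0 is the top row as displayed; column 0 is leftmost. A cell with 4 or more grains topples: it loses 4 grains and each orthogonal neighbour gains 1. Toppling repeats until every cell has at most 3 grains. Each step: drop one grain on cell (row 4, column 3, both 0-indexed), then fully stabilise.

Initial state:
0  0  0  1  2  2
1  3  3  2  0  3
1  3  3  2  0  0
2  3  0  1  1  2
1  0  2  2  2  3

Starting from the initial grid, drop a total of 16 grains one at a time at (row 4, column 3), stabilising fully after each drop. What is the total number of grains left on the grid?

k=0  0  0  0  1  2  2
1  3  3  2  0  3
1  3  3  2  0  0
2  3  0  1  1  2
1  0  2  2  2  3
k=1  0  0  0  1  2  2
1  3  3  2  0  3
1  3  3  2  0  0
2  3  0  1  1  2
1  0  2  3  2  3
k=2  0  0  0  1  2  2
1  3  3  2  0  3
1  3  3  2  0  0
2  3  0  2  1  2
1  0  3  0  3  3
k=3  0  0  0  1  2  2
1  3  3  2  0  3
1  3  3  2  0  0
2  3  0  2  1  2
1  0  3  1  3  3
k=4  0  0  0  1  2  2
1  3  3  2  0  3
1  3  3  2  0  0
2  3  0  2  1  2
1  0  3  2  3  3
k=5  0  0  0  1  2  2
1  3  3  2  0  3
1  3  3  2  0  0
2  3  0  2  1  2
1  0  3  3  3  3
k=6  0  0  0  1  2  2
1  3  3  2  0  3
1  3  3  2  0  0
2  3  1  3  2  3
1  1  0  2  1  0
k=7  0  0  0  1  2  2
1  3  3  2  0  3
1  3  3  2  0  0
2  3  1  3  2  3
1  1  0  3  1  0
k=8  0  0  0  1  2  2
1  3  3  2  0  3
1  3  3  3  0  0
2  3  2  0  3  3
1  1  1  1  2  0
k=9  0  0  0  1  2  2
1  3  3  2  0  3
1  3  3  3  0  0
2  3  2  0  3  3
1  1  1  2  2  0
k=10  0  0  0  1  2  2
1  3  3  2  0  3
1  3  3  3  0  0
2  3  2  0  3  3
1  1  1  3  2  0
k=11  0  0  0  1  2  2
1  3  3  2  0  3
1  3  3  3  0  0
2  3  2  1  3  3
1  1  2  0  3  0
k=12  0  0  0  1  2  2
1  3  3  2  0  3
1  3  3  3  0  0
2  3  2  1  3  3
1  1  2  1  3  0
k=13  0  0  0  1  2  2
1  3  3  2  0  3
1  3  3  3  0  0
2  3  2  1  3  3
1  1  2  2  3  0
k=14  0  0  0  1  2  2
1  3  3  2  0  3
1  3  3  3  0  0
2  3  2  1  3  3
1  1  2  3  3  0
k=15  0  0  0  1  2  2
1  3  3  2  0  3
1  3  3  3  1  1
2  3  2  3  1  0
1  1  3  1  1  2
k=16  0  0  0  1  2  2
1  3  3  2  0  3
1  3  3  3  1  1
2  3  2  3  1  0
1  1  3  2  1  2

50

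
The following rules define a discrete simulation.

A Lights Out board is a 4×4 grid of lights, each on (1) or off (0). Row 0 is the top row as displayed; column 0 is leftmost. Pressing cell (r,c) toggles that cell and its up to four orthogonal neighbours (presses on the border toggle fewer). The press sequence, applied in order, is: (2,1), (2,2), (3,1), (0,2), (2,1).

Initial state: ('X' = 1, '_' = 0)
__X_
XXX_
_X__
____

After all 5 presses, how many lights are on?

[0] __X_
XXX_
_X__
____
[1] __X_
X_X_
X_X_
_X__
[2] __X_
X___
XX_X
_XX_
[3] __X_
X___
X__X
X___
[4] _X_X
X_X_
X__X
X___
[5] _X_X
XXX_
_XXX
XX__

10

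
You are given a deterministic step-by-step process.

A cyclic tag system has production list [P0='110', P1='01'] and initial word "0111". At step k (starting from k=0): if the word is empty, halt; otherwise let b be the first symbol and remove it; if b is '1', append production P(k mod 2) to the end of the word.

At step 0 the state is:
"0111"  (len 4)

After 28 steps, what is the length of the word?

k=0  "0111"  (len 4)
k=1  "111"  (len 3)
k=2  "1101"  (len 4)
k=3  "101110"  (len 6)
k=4  "0111001"  (len 7)
k=5  "111001"  (len 6)
k=6  "1100101"  (len 7)
k=7  "100101110"  (len 9)
k=8  "0010111001"  (len 10)
k=9  "010111001"  (len 9)
k=10  "10111001"  (len 8)
k=11  "0111001110"  (len 10)
k=12  "111001110"  (len 9)
k=13  "11001110110"  (len 11)
k=14  "100111011001"  (len 12)
k=15  "00111011001110"  (len 14)
k=16  "0111011001110"  (len 13)
k=17  "111011001110"  (len 12)
k=18  "1101100111001"  (len 13)
k=19  "101100111001110"  (len 15)
k=20  "0110011100111001"  (len 16)
k=21  "110011100111001"  (len 15)
k=22  "1001110011100101"  (len 16)
k=23  "001110011100101110"  (len 18)
k=24  "01110011100101110"  (len 17)
k=25  "1110011100101110"  (len 16)
k=26  "11001110010111001"  (len 17)
k=27  "1001110010111001110"  (len 19)
k=28  "00111001011100111001"  (len 20)

20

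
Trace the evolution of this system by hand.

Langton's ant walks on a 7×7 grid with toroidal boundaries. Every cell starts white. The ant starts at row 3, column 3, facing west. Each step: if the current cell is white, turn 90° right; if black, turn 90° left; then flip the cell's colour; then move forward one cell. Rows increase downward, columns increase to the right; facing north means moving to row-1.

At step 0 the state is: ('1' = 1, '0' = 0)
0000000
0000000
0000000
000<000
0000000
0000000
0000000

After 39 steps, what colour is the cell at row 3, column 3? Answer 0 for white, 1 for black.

0

t=0: 0000000
0000000
0000000
000<000
0000000
0000000
0000000
t=1: 0000000
0000000
000^000
0001000
0000000
0000000
0000000
t=2: 0000000
0000000
0001>00
0001000
0000000
0000000
0000000
t=3: 0000000
0000000
0001100
0001v00
0000000
0000000
0000000
t=4: 0000000
0000000
0001100
000<100
0000000
0000000
0000000
t=5: 0000000
0000000
0001100
0000100
000v000
0000000
0000000
t=6: 0000000
0000000
0001100
0000100
00<1000
0000000
0000000
t=7: 0000000
0000000
0001100
00^0100
0011000
0000000
0000000
t=8: 0000000
0000000
0001100
001>100
0011000
0000000
0000000
t=9: 0000000
0000000
0001100
0011100
001v000
0000000
0000000
t=10: 0000000
0000000
0001100
0011100
0010>00
0000000
0000000
t=11: 0000000
0000000
0001100
0011100
0010100
0000v00
0000000
t=12: 0000000
0000000
0001100
0011100
0010100
000<100
0000000
t=13: 0000000
0000000
0001100
0011100
001^100
0001100
0000000
t=14: 0000000
0000000
0001100
0011100
0011>00
0001100
0000000
t=15: 0000000
0000000
0001100
0011^00
0011000
0001100
0000000
t=16: 0000000
0000000
0001100
001<000
0011000
0001100
0000000
t=17: 0000000
0000000
0001100
0010000
001v000
0001100
0000000
t=18: 0000000
0000000
0001100
0010000
0010>00
0001100
0000000
t=19: 0000000
0000000
0001100
0010000
0010100
0001v00
0000000
t=20: 0000000
0000000
0001100
0010000
0010100
00010>0
0000000
t=21: 0000000
0000000
0001100
0010000
0010100
0001010
00000v0
t=22: 0000000
0000000
0001100
0010000
0010100
0001010
0000<10
t=23: 0000000
0000000
0001100
0010000
0010100
0001^10
0000110
t=24: 0000000
0000000
0001100
0010000
0010100
00011>0
0000110
t=25: 0000000
0000000
0001100
0010000
00101^0
0001100
0000110
t=26: 0000000
0000000
0001100
0010000
001011>
0001100
0000110
t=27: 0000000
0000000
0001100
0010000
0010111
000110v
0000110
t=28: 0000000
0000000
0001100
0010000
0010111
00011<1
0000110
t=29: 0000000
0000000
0001100
0010000
00101^1
0001111
0000110
t=30: 0000000
0000000
0001100
0010000
0010<01
0001111
0000110
t=31: 0000000
0000000
0001100
0010000
0010001
0001v11
0000110
t=32: 0000000
0000000
0001100
0010000
0010001
00010>1
0000110
t=33: 0000000
0000000
0001100
0010000
00100^1
0001001
0000110
t=34: 0000000
0000000
0001100
0010000
001001>
0001001
0000110
t=35: 0000000
0000000
0001100
001000^
0010010
0001001
0000110
t=36: 0000000
0000000
0001100
>010001
0010010
0001001
0000110
t=37: 0000000
0000000
0001100
1010001
v010010
0001001
0000110
t=38: 0000000
0000000
0001100
1010001
101001<
0001001
0000110
t=39: 0000000
0000000
0001100
101000^
1010011
0001001
0000110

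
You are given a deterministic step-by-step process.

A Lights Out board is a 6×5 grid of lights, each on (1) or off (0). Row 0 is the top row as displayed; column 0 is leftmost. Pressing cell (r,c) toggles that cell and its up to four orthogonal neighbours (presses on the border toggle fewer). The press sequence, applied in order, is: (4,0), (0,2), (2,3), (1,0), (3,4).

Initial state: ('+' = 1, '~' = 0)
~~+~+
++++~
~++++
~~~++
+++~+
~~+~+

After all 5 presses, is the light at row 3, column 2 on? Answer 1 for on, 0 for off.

k=0  ~~+~+
++++~
~++++
~~~++
+++~+
~~+~+
k=1  ~~+~+
++++~
~++++
+~~++
~~+~+
+~+~+
k=2  ~+~++
++~+~
~++++
+~~++
~~+~+
+~+~+
k=3  ~+~++
++~~~
~+~~~
+~~~+
~~+~+
+~+~+
k=4  ++~++
~~~~~
++~~~
+~~~+
~~+~+
+~+~+
k=5  ++~++
~~~~~
++~~+
+~~+~
~~+~~
+~+~+

0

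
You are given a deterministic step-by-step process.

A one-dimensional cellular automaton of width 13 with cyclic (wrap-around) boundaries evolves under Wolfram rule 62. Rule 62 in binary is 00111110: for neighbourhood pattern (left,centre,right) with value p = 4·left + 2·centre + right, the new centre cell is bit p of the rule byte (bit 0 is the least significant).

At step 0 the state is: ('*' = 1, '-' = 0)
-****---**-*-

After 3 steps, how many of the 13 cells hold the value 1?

7

0) -****---**-*-
1) **---*-**-***
2) --*-****-**--
3) -****---**-*-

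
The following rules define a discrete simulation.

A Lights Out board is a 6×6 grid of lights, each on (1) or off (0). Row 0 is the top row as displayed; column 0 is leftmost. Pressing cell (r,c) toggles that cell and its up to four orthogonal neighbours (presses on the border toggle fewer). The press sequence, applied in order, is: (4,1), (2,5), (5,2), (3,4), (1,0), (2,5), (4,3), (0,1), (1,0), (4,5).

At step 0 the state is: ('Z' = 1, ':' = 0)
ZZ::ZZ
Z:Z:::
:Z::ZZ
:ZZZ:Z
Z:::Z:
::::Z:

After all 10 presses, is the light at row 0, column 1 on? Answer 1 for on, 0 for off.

k=0  ZZ::ZZ
Z:Z:::
:Z::ZZ
:ZZZ:Z
Z:::Z:
::::Z:
k=1  ZZ::ZZ
Z:Z:::
:Z::ZZ
::ZZ:Z
:ZZ:Z:
:Z::Z:
k=2  ZZ::ZZ
Z:Z::Z
:Z::::
::ZZ::
:ZZ:Z:
:Z::Z:
k=3  ZZ::ZZ
Z:Z::Z
:Z::::
::ZZ::
:Z::Z:
::ZZZ:
k=4  ZZ::ZZ
Z:Z::Z
:Z::Z:
::Z:ZZ
:Z::::
::ZZZ:
k=5  :Z::ZZ
:ZZ::Z
ZZ::Z:
::Z:ZZ
:Z::::
::ZZZ:
k=6  :Z::ZZ
:ZZ:::
ZZ:::Z
::Z:Z:
:Z::::
::ZZZ:
k=7  :Z::ZZ
:ZZ:::
ZZ:::Z
::ZZZ:
:ZZZZ:
::Z:Z:
k=8  Z:Z:ZZ
::Z:::
ZZ:::Z
::ZZZ:
:ZZZZ:
::Z:Z:
k=9  ::Z:ZZ
ZZZ:::
:Z:::Z
::ZZZ:
:ZZZZ:
::Z:Z:
k=10  ::Z:ZZ
ZZZ:::
:Z:::Z
::ZZZZ
:ZZZ:Z
::Z:ZZ

0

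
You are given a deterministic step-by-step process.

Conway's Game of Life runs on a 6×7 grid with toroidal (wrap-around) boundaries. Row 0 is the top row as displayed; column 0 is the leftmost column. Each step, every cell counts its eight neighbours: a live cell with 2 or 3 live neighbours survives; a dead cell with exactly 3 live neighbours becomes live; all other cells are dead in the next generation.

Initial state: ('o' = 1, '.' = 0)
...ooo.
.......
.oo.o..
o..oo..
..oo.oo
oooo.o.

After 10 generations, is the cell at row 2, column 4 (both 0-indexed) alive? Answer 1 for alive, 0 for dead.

1

0) ...ooo.
.......
.oo.o..
o..oo..
..oo.oo
oooo.o.
1) .o.o.oo
..o..o.
.oo.o..
o.....o
.....o.
oo.....
2) .o..ooo
o....oo
oooo.oo
oo...oo
.o.....
ooo.oo.
3) ..oo...
...o...
..o....
....oo.
....o..
..ooo..
4) .......
...o...
...oo..
...ooo.
.......
..o.o..
5) ...o...
...oo..
..o..o.
...o.o.
.....o.
.......
6) ...oo..
..ooo..
..o..o.
.....oo
....o..
.......
7) ..o.o..
..o..o.
..o..oo
....ooo
.....o.
...oo..
8) ..o.oo.
.oo.ooo
...o...
....o..
...o..o
...ooo.
9) .oo....
.oo...o
..oo...
...oo..
...o...
..o...o
10) ...o...
o......
.o..o..
....o..
..ooo..
.ooo...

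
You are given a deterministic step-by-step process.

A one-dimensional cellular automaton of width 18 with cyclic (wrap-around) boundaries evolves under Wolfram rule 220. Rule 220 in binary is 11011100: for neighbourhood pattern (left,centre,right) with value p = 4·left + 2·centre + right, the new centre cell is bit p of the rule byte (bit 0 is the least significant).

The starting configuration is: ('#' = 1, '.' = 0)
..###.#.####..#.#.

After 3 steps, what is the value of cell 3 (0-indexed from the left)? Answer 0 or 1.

1

step 0: ..###.#.####..#.#.
step 1: ..###.#.#####.#.##
step 2: #.###.#.#####.#.##
step 3: #.###.#.#####.#.##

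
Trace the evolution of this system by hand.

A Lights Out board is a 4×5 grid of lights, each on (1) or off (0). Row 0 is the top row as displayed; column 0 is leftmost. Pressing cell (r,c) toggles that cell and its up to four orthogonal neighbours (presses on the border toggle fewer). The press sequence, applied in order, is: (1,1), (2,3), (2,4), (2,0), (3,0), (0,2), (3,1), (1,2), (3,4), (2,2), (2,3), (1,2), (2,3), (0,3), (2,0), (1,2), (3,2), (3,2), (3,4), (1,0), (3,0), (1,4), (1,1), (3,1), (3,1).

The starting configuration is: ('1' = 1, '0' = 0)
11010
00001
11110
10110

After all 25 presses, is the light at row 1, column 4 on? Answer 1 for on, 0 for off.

k=0  11010
00001
11110
10110
k=1  10010
11101
10110
10110
k=2  10010
11111
10001
10100
k=3  10010
11110
10010
10101
k=4  10010
01110
01010
00101
k=5  10010
01110
11010
11101
k=6  11100
01010
11010
11101
k=7  11100
01010
10010
00001
k=8  11000
00100
10110
00001
k=9  11000
00100
10111
00010
k=10  11000
00000
11001
00110
k=11  11000
00010
11110
00100
k=12  11100
01100
11010
00100
k=13  11100
01110
11101
00110
k=14  11011
01100
11101
00110
k=15  11011
11100
00101
10110
k=16  11111
10010
00001
10110
k=17  11111
10010
00101
11000
k=18  11111
10010
00001
10110
k=19  11111
10010
00000
10101
k=20  01111
01010
10000
10101
k=21  01111
01010
00000
01101
k=22  01110
01001
00001
01101
k=23  00110
10101
01001
01101
k=24  00110
10101
00001
10001
k=25  00110
10101
01001
01101

1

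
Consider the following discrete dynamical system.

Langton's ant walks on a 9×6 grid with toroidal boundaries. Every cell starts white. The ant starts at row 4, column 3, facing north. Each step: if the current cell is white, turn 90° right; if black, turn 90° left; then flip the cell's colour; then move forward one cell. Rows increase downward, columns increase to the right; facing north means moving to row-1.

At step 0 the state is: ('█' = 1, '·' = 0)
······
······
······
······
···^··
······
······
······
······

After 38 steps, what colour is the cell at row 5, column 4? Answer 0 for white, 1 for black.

1

t=0: ······
······
······
······
···^··
······
······
······
······
t=1: ······
······
······
······
···█>·
······
······
······
······
t=2: ······
······
······
······
···██·
····v·
······
······
······
t=3: ······
······
······
······
···██·
···<█·
······
······
······
t=4: ······
······
······
······
···^█·
···██·
······
······
······
t=5: ······
······
······
······
··<·█·
···██·
······
······
······
t=6: ······
······
······
··^···
··█·█·
···██·
······
······
······
t=7: ······
······
······
··█>··
··█·█·
···██·
······
······
······
t=8: ······
······
······
··██··
··█v█·
···██·
······
······
······
t=9: ······
······
······
··██··
··<██·
···██·
······
······
······
t=10: ······
······
······
··██··
···██·
··v██·
······
······
······
t=11: ······
······
······
··██··
···██·
·<███·
······
······
······
t=12: ······
······
······
··██··
·^·██·
·████·
······
······
······
t=13: ······
······
······
··██··
·█>██·
·████·
······
······
······
t=14: ······
······
······
··██··
·████·
·█v██·
······
······
······
t=15: ······
······
······
··██··
·████·
·█·>█·
······
······
······
t=16: ······
······
······
··██··
·██^█·
·█··█·
······
······
······
t=17: ······
······
······
··██··
·█<·█·
·█··█·
······
······
······
t=18: ······
······
······
··██··
·█··█·
·█v·█·
······
······
······
t=19: ······
······
······
··██··
·█··█·
·<█·█·
······
······
······
t=20: ······
······
······
··██··
·█··█·
··█·█·
·v····
······
······
t=21: ······
······
······
··██··
·█··█·
··█·█·
<█····
······
······
t=22: ······
······
······
··██··
·█··█·
^·█·█·
██····
······
······
t=23: ······
······
······
··██··
·█··█·
█>█·█·
██····
······
······
t=24: ······
······
······
··██··
·█··█·
███·█·
█v····
······
······
t=25: ······
······
······
··██··
·█··█·
███·█·
█·>···
······
······
t=26: ······
······
······
··██··
·█··█·
███·█·
█·█···
··v···
······
t=27: ······
······
······
··██··
·█··█·
███·█·
█·█···
·<█···
······
t=28: ······
······
······
··██··
·█··█·
███·█·
█^█···
·██···
······
t=29: ······
······
······
··██··
·█··█·
███·█·
██>···
·██···
······
t=30: ······
······
······
··██··
·█··█·
██^·█·
██····
·██···
······
t=31: ······
······
······
··██··
·█··█·
█<··█·
██····
·██···
······
t=32: ······
······
······
··██··
·█··█·
█···█·
█v····
·██···
······
t=33: ······
······
······
··██··
·█··█·
█···█·
█·>···
·██···
······
t=34: ······
······
······
··██··
·█··█·
█···█·
█·█···
·█v···
······
t=35: ······
······
······
··██··
·█··█·
█···█·
█·█···
·█·>··
······
t=36: ······
······
······
··██··
·█··█·
█···█·
█·█···
·█·█··
···v··
t=37: ······
······
······
··██··
·█··█·
█···█·
█·█···
·█·█··
··<█··
t=38: ······
······
······
··██··
·█··█·
█···█·
█·█···
·█^█··
··██··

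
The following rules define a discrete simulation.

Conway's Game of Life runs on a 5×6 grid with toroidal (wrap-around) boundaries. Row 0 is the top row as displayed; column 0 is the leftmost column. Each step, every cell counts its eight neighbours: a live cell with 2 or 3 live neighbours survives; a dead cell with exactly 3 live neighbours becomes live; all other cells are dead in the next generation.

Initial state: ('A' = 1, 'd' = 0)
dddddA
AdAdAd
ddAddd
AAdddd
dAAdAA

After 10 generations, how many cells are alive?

[0] dddddA
AdAdAd
ddAddd
AAdddd
dAAdAA
[1] ddAddd
dAdAdA
AdAAdA
AddAdA
dAAdAA
[2] dddddA
dAdAdA
dddAdd
dddddd
dAAdAA
[3] dAdAdA
AdAddd
ddAdAd
ddAAAd
AdddAA
[4] dAAAdd
AdAdAA
ddAdAA
dAAddd
AAdddd
[5] dddAAd
Addddd
ddAdAd
ddAAdA
AddAdd
[6] dddAAA
ddddAA
dAAdAA
dAAddA
dddddA
[7] AddAdd
ddAddd
dAAddd
dAAAdA
ddAAdA
[8] dAdAAd
ddAAdd
Addddd
dddddd
dddddA
[9] dddAAd
dAAAAd
dddddd
dddddd
ddddAd
[10] dddddA
ddAdAd
ddAAdd
dddddd
dddAAd

7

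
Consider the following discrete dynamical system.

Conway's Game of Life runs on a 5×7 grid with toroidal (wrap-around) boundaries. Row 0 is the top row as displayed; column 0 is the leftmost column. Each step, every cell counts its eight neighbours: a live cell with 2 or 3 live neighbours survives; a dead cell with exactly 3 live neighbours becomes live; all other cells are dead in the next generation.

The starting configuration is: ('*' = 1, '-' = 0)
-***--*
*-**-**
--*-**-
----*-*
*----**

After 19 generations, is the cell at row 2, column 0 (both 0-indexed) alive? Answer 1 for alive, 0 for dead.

[0] -***--*
*-**-**
--*-**-
----*-*
*----**
[1] ---*---
*------
***----
*--**--
-****--
[2] -*-**--
*-*----
*-**--*
*---*--
-*-----
[3] **-*---
*---*-*
*-**--*
*-**--*
*****--
[4] -----*-
----**-
--*-*--
-----*-
----*--
[5] -----*-
---***-
---**--
---***-
----**-
[6] ---*--*
---*-*-
--*----
-------
---*--*
[7] --**-**
--***--
-------
-------
-------
[8] --*--*-
--*-**-
---*---
-------
-------
[9] ---***-
--*-**-
---**--
-------
-------
[10] ---*-*-
--*----
---***-
-------
----*--
[11] ---**--
--*--*-
---**--
---*-*-
----*--
[12] ---***-
--*--*-
--**-*-
---*-*-
-----*-
[13] ---*-**
--*--**
--**-**
--**-**
---*-**
[14] *-**---
*-*----
**-----
*------
*--*---
[15] *-**--*
*-**--*
*-----*
*-----*
*-**--*
[16] ----**-
--**-*-
-----*-
-----*-
--**-*-
[17] -----**
---*-**
-----**
-----**
---*-**
[18] *------
*------
*------
*------
*------
[19] **----*
**----*
**----*
**----*
**----*

1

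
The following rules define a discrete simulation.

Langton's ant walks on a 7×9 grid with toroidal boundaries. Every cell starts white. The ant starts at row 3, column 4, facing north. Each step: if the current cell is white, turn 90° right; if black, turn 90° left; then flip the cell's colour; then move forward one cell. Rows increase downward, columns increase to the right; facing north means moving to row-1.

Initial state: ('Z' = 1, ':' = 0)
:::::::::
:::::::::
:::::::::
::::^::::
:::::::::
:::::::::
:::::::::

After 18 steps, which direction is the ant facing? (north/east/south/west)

step 0: :::::::::
:::::::::
:::::::::
::::^::::
:::::::::
:::::::::
:::::::::
step 1: :::::::::
:::::::::
:::::::::
::::Z>:::
:::::::::
:::::::::
:::::::::
step 2: :::::::::
:::::::::
:::::::::
::::ZZ:::
:::::v:::
:::::::::
:::::::::
step 3: :::::::::
:::::::::
:::::::::
::::ZZ:::
::::<Z:::
:::::::::
:::::::::
step 4: :::::::::
:::::::::
:::::::::
::::^Z:::
::::ZZ:::
:::::::::
:::::::::
step 5: :::::::::
:::::::::
:::::::::
:::<:Z:::
::::ZZ:::
:::::::::
:::::::::
step 6: :::::::::
:::::::::
:::^:::::
:::Z:Z:::
::::ZZ:::
:::::::::
:::::::::
step 7: :::::::::
:::::::::
:::Z>::::
:::Z:Z:::
::::ZZ:::
:::::::::
:::::::::
step 8: :::::::::
:::::::::
:::ZZ::::
:::ZvZ:::
::::ZZ:::
:::::::::
:::::::::
step 9: :::::::::
:::::::::
:::ZZ::::
:::<ZZ:::
::::ZZ:::
:::::::::
:::::::::
step 10: :::::::::
:::::::::
:::ZZ::::
::::ZZ:::
:::vZZ:::
:::::::::
:::::::::
step 11: :::::::::
:::::::::
:::ZZ::::
::::ZZ:::
::<ZZZ:::
:::::::::
:::::::::
step 12: :::::::::
:::::::::
:::ZZ::::
::^:ZZ:::
::ZZZZ:::
:::::::::
:::::::::
step 13: :::::::::
:::::::::
:::ZZ::::
::Z>ZZ:::
::ZZZZ:::
:::::::::
:::::::::
step 14: :::::::::
:::::::::
:::ZZ::::
::ZZZZ:::
::ZvZZ:::
:::::::::
:::::::::
step 15: :::::::::
:::::::::
:::ZZ::::
::ZZZZ:::
::Z:>Z:::
:::::::::
:::::::::
step 16: :::::::::
:::::::::
:::ZZ::::
::ZZ^Z:::
::Z::Z:::
:::::::::
:::::::::
step 17: :::::::::
:::::::::
:::ZZ::::
::Z<:Z:::
::Z::Z:::
:::::::::
:::::::::
step 18: :::::::::
:::::::::
:::ZZ::::
::Z::Z:::
::Zv:Z:::
:::::::::
:::::::::

south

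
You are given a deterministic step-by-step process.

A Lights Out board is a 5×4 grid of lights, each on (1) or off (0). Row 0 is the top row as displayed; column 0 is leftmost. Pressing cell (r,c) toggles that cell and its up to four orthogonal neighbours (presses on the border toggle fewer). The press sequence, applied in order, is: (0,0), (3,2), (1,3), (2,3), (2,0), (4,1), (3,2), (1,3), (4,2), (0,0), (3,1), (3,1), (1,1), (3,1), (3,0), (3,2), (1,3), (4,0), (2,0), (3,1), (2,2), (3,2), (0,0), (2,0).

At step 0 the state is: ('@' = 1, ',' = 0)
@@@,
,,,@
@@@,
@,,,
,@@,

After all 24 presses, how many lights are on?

14

k=0  @@@,
,,,@
@@@,
@,,,
,@@,
k=1  ,,@,
@,,@
@@@,
@,,,
,@@,
k=2  ,,@,
@,,@
@@,,
@@@@
,@,,
k=3  ,,@@
@,@,
@@,@
@@@@
,@,,
k=4  ,,@@
@,@@
@@@,
@@@,
,@,,
k=5  ,,@@
,,@@
,,@,
,@@,
,@,,
k=6  ,,@@
,,@@
,,@,
,,@,
@,@,
k=7  ,,@@
,,@@
,,,,
,@,@
@,,,
k=8  ,,@,
,,,,
,,,@
,@,@
@,,,
k=9  ,,@,
,,,,
,,,@
,@@@
@@@@
k=10  @@@,
@,,,
,,,@
,@@@
@@@@
k=11  @@@,
@,,,
,@,@
@,,@
@,@@
k=12  @@@,
@,,,
,,,@
,@@@
@@@@
k=13  @,@,
,@@,
,@,@
,@@@
@@@@
k=14  @,@,
,@@,
,,,@
@,,@
@,@@
k=15  @,@,
,@@,
@,,@
,@,@
,,@@
k=16  @,@,
,@@,
@,@@
,,@,
,,,@
k=17  @,@@
,@,@
@,@,
,,@,
,,,@
k=18  @,@@
,@,@
@,@,
@,@,
@@,@
k=19  @,@@
@@,@
,@@,
,,@,
@@,@
k=20  @,@@
@@,@
,,@,
@@,,
@,,@
k=21  @,@@
@@@@
,@,@
@@@,
@,,@
k=22  @,@@
@@@@
,@@@
@,,@
@,@@
k=23  ,@@@
,@@@
,@@@
@,,@
@,@@
k=24  ,@@@
@@@@
@,@@
,,,@
@,@@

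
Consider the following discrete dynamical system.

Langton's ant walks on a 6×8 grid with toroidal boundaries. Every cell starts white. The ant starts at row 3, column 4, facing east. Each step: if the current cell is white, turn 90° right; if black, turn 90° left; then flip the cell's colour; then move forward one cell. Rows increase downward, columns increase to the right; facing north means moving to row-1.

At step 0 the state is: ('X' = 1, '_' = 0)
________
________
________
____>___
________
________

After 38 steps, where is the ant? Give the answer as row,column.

t=0: ________
________
________
____>___
________
________
t=1: ________
________
________
____X___
____v___
________
t=2: ________
________
________
____X___
___<X___
________
t=3: ________
________
________
___^X___
___XX___
________
t=4: ________
________
________
___X>___
___XX___
________
t=5: ________
________
____^___
___X____
___XX___
________
t=6: ________
________
____X>__
___X____
___XX___
________
t=7: ________
________
____XX__
___X_v__
___XX___
________
t=8: ________
________
____XX__
___X<X__
___XX___
________
t=9: ________
________
____^X__
___XXX__
___XX___
________
t=10: ________
________
___<_X__
___XXX__
___XX___
________
t=11: ________
___^____
___X_X__
___XXX__
___XX___
________
t=12: ________
___X>___
___X_X__
___XXX__
___XX___
________
t=13: ________
___XX___
___XvX__
___XXX__
___XX___
________
t=14: ________
___XX___
___<XX__
___XXX__
___XX___
________
t=15: ________
___XX___
____XX__
___vXX__
___XX___
________
t=16: ________
___XX___
____XX__
____>X__
___XX___
________
t=17: ________
___XX___
____^X__
_____X__
___XX___
________
t=18: ________
___XX___
___<_X__
_____X__
___XX___
________
t=19: ________
___^X___
___X_X__
_____X__
___XX___
________
t=20: ________
__<_X___
___X_X__
_____X__
___XX___
________
t=21: __^_____
__X_X___
___X_X__
_____X__
___XX___
________
t=22: __X>____
__X_X___
___X_X__
_____X__
___XX___
________
t=23: __XX____
__XvX___
___X_X__
_____X__
___XX___
________
t=24: __XX____
__<XX___
___X_X__
_____X__
___XX___
________
t=25: __XX____
___XX___
__vX_X__
_____X__
___XX___
________
t=26: __XX____
___XX___
_<XX_X__
_____X__
___XX___
________
t=27: __XX____
_^_XX___
_XXX_X__
_____X__
___XX___
________
t=28: __XX____
_X>XX___
_XXX_X__
_____X__
___XX___
________
t=29: __XX____
_XXXX___
_XvX_X__
_____X__
___XX___
________
t=30: __XX____
_XXXX___
_X_>_X__
_____X__
___XX___
________
t=31: __XX____
_XX^X___
_X___X__
_____X__
___XX___
________
t=32: __XX____
_X<_X___
_X___X__
_____X__
___XX___
________
t=33: __XX____
_X__X___
_Xv__X__
_____X__
___XX___
________
t=34: __XX____
_X__X___
_<X__X__
_____X__
___XX___
________
t=35: __XX____
_X__X___
__X__X__
_v___X__
___XX___
________
t=36: __XX____
_X__X___
__X__X__
<X___X__
___XX___
________
t=37: __XX____
_X__X___
^_X__X__
XX___X__
___XX___
________
t=38: __XX____
_X__X___
X>X__X__
XX___X__
___XX___
________

2,1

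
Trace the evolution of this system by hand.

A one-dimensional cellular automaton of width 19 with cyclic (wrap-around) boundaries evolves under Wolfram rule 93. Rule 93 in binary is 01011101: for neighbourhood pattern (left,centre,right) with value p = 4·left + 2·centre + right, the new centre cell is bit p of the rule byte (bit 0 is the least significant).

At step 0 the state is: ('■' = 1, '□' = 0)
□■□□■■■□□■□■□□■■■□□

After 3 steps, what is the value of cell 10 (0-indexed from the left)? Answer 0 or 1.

k=0  □■□□■■■□□■□■□□■■■□□
k=1  □■■□■□■■□■□■■□■□■■■
k=2  □■■□■□■■□■□■■□■□■□■
k=3  □■■□■□■■□■□■■□■□■□■

0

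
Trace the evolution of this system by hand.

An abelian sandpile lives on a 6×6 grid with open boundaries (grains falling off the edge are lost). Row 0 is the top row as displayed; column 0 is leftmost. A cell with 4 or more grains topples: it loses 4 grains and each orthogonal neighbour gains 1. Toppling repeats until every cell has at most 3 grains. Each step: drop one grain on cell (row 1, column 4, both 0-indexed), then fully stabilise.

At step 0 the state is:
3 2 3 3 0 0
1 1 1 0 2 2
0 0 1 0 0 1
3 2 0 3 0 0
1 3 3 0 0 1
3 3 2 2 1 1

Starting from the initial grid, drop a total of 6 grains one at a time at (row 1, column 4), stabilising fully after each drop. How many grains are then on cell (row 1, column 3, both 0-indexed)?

2

0) 3 2 3 3 0 0
1 1 1 0 2 2
0 0 1 0 0 1
3 2 0 3 0 0
1 3 3 0 0 1
3 3 2 2 1 1
1) 3 2 3 3 0 0
1 1 1 0 3 2
0 0 1 0 0 1
3 2 0 3 0 0
1 3 3 0 0 1
3 3 2 2 1 1
2) 3 2 3 3 1 0
1 1 1 1 0 3
0 0 1 0 1 1
3 2 0 3 0 0
1 3 3 0 0 1
3 3 2 2 1 1
3) 3 2 3 3 1 0
1 1 1 1 1 3
0 0 1 0 1 1
3 2 0 3 0 0
1 3 3 0 0 1
3 3 2 2 1 1
4) 3 2 3 3 1 0
1 1 1 1 2 3
0 0 1 0 1 1
3 2 0 3 0 0
1 3 3 0 0 1
3 3 2 2 1 1
5) 3 2 3 3 1 0
1 1 1 1 3 3
0 0 1 0 1 1
3 2 0 3 0 0
1 3 3 0 0 1
3 3 2 2 1 1
6) 3 2 3 3 2 1
1 1 1 2 1 0
0 0 1 0 2 2
3 2 0 3 0 0
1 3 3 0 0 1
3 3 2 2 1 1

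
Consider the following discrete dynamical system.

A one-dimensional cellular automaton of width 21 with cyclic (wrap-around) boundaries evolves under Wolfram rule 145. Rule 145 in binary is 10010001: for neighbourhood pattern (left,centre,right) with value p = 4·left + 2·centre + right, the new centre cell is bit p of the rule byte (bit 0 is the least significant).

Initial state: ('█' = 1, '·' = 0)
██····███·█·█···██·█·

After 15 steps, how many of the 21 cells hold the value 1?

5

t=0: ██····███·█·█···██·█·
t=1: ··███··█·····██······
t=2: █··█·█··████···██████
t=3: ·█····█··██·██··█████
t=4: ··███··█······█··███·
t=5: █··█·█··█████··█··█·█
t=6: ·█····█··███·█··█····
t=7: ··███··█··█···█··████
t=8: █··█·█··█··██··█··██·
t=9: ·█····█··█···█··█····
t=10: ··███··█··██··█··████
t=11: █··█·█··█···█··█··██·
t=12: ·█····█··██··█··█····
t=13: ··███··█···█··█··████
t=14: █··█·█··██··█··█··██·
t=15: ·█····█···█··█··█····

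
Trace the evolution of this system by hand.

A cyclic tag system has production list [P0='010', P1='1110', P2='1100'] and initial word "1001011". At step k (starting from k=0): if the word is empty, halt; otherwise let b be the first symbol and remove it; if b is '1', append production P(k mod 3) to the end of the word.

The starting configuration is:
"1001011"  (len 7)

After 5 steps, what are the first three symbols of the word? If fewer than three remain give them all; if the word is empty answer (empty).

t=0: "1001011"  (len 7)
t=1: "001011010"  (len 9)
t=2: "01011010"  (len 8)
t=3: "1011010"  (len 7)
t=4: "011010010"  (len 9)
t=5: "11010010"  (len 8)

110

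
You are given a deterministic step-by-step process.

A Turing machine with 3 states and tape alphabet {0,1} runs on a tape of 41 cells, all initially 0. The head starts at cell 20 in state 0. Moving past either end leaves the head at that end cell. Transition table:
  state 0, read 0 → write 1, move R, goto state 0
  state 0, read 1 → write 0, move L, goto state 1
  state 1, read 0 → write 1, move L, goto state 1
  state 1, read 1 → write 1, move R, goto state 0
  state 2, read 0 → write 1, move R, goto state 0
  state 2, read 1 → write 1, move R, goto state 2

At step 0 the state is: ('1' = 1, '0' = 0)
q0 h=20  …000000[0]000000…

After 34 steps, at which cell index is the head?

gen 0: q0 h=20  …000000[0]000000…
gen 1: q0 h=21  …000001[0]000000…
gen 2: q0 h=22  …000011[0]000000…
gen 3: q0 h=23  …000111[0]000000…
gen 4: q0 h=24  …001111[0]000000…
gen 5: q0 h=25  …011111[0]000000…
gen 6: q0 h=26  …111111[0]000000…
gen 7: q0 h=27  …111111[0]000000…
gen 8: q0 h=28  …111111[0]000000…
gen 9: q0 h=29  …111111[0]000000…
gen 10: q0 h=30  …111111[0]000000…
gen 11: q0 h=31  …111111[0]000000…
gen 12: q0 h=32  …111111[0]000000…
gen 13: q0 h=33  …111111[0]000000…
gen 14: q0 h=34  …111111[0]000000|
gen 15: q0 h=35  …111111[0]00000|
gen 16: q0 h=36  …111111[0]0000|
gen 17: q0 h=37  …111111[0]000|
gen 18: q0 h=38  …111111[0]00|
gen 19: q0 h=39  …111111[0]0|
gen 20: q0 h=40  …111111[0]|
gen 21: q0 h=40  …111111[1]|
gen 22: q1 h=39  …111111[1]0|
gen 23: q0 h=40  …111111[0]|
gen 24: q0 h=40  …111111[1]|
gen 25: q1 h=39  …111111[1]0|
gen 26: q0 h=40  …111111[0]|
gen 27: q0 h=40  …111111[1]|
gen 28: q1 h=39  …111111[1]0|
gen 29: q0 h=40  …111111[0]|
gen 30: q0 h=40  …111111[1]|
gen 31: q1 h=39  …111111[1]0|
gen 32: q0 h=40  …111111[0]|
gen 33: q0 h=40  …111111[1]|
gen 34: q1 h=39  …111111[1]0|

39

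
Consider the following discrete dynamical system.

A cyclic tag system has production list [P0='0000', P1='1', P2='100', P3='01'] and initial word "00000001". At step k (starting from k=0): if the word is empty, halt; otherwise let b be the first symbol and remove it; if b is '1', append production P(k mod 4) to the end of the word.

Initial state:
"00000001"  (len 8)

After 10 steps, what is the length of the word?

[0] "00000001"  (len 8)
[1] "0000001"  (len 7)
[2] "000001"  (len 6)
[3] "00001"  (len 5)
[4] "0001"  (len 4)
[5] "001"  (len 3)
[6] "01"  (len 2)
[7] "1"  (len 1)
[8] "01"  (len 2)
[9] "1"  (len 1)
[10] "1"  (len 1)

1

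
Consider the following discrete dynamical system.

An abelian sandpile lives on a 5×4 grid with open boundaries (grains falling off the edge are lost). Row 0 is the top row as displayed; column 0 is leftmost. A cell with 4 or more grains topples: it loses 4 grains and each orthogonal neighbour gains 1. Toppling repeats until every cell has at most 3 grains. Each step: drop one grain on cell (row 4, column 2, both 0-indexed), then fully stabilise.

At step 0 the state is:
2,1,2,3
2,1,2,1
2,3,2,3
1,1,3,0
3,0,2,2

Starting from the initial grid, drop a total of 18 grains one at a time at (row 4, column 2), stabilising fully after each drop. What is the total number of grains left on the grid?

38

k=0  2,1,2,3
2,1,2,1
2,3,2,3
1,1,3,0
3,0,2,2
k=1  2,1,2,3
2,1,2,1
2,3,2,3
1,1,3,0
3,0,3,2
k=2  2,1,2,3
2,1,2,1
2,3,3,3
1,2,0,1
3,1,1,3
k=3  2,1,2,3
2,1,2,1
2,3,3,3
1,2,0,1
3,1,2,3
k=4  2,1,2,3
2,1,2,1
2,3,3,3
1,2,0,1
3,1,3,3
k=5  2,1,2,3
2,1,2,1
2,3,3,3
1,2,1,2
3,2,1,0
k=6  2,1,2,3
2,1,2,1
2,3,3,3
1,2,1,2
3,2,2,0
k=7  2,1,2,3
2,1,2,1
2,3,3,3
1,2,1,2
3,2,3,0
k=8  2,1,2,3
2,1,2,1
2,3,3,3
1,2,2,2
3,3,0,1
k=9  2,1,2,3
2,1,2,1
2,3,3,3
1,2,2,2
3,3,1,1
k=10  2,1,2,3
2,1,2,1
2,3,3,3
1,2,2,2
3,3,2,1
k=11  2,1,2,3
2,1,2,1
2,3,3,3
1,2,2,2
3,3,3,1
k=12  2,1,2,3
2,1,2,1
2,3,3,3
2,3,3,2
0,1,1,2
k=13  2,1,2,3
2,1,2,1
2,3,3,3
2,3,3,2
0,1,2,2
k=14  2,1,2,3
2,1,2,1
2,3,3,3
2,3,3,2
0,1,3,2
k=15  2,1,2,3
2,2,3,2
3,1,2,1
3,1,3,1
0,3,2,0
k=16  2,1,2,3
2,2,3,2
3,1,2,1
3,1,3,1
0,3,3,0
k=17  2,1,2,3
2,2,3,2
3,1,3,1
3,3,0,2
1,0,2,1
k=18  2,1,2,3
2,2,3,2
3,1,3,1
3,3,0,2
1,0,3,1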